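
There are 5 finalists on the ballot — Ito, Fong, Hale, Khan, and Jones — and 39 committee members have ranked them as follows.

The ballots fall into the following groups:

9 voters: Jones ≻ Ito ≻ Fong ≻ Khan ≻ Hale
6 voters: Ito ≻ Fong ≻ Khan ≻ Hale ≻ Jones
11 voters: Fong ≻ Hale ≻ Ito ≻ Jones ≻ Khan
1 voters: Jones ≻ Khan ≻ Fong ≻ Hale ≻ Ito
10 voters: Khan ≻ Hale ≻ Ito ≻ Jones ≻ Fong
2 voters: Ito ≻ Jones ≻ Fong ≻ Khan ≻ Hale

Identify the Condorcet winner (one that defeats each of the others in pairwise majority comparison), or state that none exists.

Head-to-head results (39 voters total):
Ito vs Fong: Ito wins 27–12.
Ito vs Hale: Hale wins 22–17.
Ito vs Khan: Ito wins 28–11.
Ito vs Jones: Ito wins 29–10.
Fong vs Hale: Fong wins 29–10.
Fong vs Khan: Fong wins 28–11.
Fong vs Jones: Jones wins 22–17.
Hale vs Khan: Khan wins 28–11.
Hale vs Jones: Hale wins 27–12.
Khan vs Jones: Jones wins 23–16.
No candidate beats all others: Ito beats Fong beats Hale beats Ito, a majority cycle.

There is no Condorcet winner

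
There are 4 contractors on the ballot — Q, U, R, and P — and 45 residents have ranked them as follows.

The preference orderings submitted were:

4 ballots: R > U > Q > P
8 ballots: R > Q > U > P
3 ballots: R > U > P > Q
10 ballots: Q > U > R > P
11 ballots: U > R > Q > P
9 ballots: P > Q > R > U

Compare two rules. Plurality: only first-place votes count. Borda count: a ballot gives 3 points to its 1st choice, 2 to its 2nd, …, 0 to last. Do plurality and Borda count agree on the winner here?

Yes

Plurality first-place counts: Q 10, U 11, R 15, P 9 → R.
Borda totals: Q 79, U 75, R 86, P 30 → R.
The two rules agree on R.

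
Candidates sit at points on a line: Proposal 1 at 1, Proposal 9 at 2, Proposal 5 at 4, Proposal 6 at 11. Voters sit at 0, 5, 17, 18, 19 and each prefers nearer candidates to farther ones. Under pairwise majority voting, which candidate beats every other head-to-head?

With single-peaked preferences on a line, the Condorcet winner is the candidate closest to the median voter.
The median voter (position 17) is closest to Proposal 6 at 11.
Check: Proposal 6 vs Proposal 9 — voters closer to Proposal 6: 3 of 5.

Proposal 6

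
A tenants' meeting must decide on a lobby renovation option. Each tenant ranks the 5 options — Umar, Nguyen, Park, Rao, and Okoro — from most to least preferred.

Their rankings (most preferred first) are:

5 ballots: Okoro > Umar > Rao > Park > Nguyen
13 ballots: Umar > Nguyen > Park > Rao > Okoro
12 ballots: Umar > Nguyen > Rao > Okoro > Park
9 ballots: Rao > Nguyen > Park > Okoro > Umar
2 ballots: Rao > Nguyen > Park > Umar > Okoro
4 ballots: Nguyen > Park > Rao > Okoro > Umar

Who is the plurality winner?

Umar

First-place vote totals:
  Umar: 25
  Nguyen: 4
  Park: 0
  Rao: 11
  Okoro: 5
Umar has the most first-place votes.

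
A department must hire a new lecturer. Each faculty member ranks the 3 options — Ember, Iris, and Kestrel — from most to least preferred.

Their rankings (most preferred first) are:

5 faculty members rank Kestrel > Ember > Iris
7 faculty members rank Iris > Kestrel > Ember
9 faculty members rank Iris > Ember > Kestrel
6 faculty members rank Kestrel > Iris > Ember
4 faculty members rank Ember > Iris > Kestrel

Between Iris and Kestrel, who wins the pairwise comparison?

Iris

Ballots ranking Iris above Kestrel: 7+9+4 = 20.
Ballots ranking Kestrel above Iris: 5+6 = 11.
Iris wins the head-to-head, 20–11.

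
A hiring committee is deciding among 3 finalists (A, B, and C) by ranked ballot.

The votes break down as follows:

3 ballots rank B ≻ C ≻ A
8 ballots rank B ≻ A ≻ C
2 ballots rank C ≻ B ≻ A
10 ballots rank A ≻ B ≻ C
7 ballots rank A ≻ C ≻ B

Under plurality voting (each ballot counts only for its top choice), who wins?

First-place vote totals:
  A: 17
  B: 11
  C: 2
A has the most first-place votes.

A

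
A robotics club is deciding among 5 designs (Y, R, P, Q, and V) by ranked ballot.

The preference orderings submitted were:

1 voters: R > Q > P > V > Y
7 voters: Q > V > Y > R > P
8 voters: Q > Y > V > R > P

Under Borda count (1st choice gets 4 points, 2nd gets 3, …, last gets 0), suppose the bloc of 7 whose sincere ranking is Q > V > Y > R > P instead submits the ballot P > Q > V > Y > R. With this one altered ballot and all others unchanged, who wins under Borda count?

Borda totals with the altered ballot: Y 31, R 12, P 30, Q 56, V 31.
The winner is unchanged: still Q.

Q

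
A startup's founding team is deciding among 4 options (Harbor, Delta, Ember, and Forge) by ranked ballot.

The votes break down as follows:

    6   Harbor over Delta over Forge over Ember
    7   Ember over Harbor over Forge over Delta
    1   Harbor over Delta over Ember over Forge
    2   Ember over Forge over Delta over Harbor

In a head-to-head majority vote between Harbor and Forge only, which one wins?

Ballots ranking Harbor above Forge: 6+7+1 = 14.
Ballots ranking Forge above Harbor: 2.
Harbor wins the head-to-head, 14–2.

Harbor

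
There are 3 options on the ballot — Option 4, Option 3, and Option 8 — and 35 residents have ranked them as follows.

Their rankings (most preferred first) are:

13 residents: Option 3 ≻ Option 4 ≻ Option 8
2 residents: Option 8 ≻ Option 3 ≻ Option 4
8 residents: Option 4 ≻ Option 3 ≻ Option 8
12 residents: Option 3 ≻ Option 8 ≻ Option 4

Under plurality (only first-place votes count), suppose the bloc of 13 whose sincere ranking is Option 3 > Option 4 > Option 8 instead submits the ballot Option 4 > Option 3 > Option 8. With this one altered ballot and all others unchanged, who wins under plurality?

First-place totals with the altered ballot: Option 4 21, Option 3 12, Option 8 2.
The switch changes the winner from Option 3 to Option 4.

Option 4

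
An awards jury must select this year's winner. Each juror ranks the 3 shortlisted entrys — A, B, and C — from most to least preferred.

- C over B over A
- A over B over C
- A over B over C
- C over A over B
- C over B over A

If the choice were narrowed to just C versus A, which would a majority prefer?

C

Ballots ranking C above A: 3.
Ballots ranking A above C: 2.
C wins the head-to-head, 3–2.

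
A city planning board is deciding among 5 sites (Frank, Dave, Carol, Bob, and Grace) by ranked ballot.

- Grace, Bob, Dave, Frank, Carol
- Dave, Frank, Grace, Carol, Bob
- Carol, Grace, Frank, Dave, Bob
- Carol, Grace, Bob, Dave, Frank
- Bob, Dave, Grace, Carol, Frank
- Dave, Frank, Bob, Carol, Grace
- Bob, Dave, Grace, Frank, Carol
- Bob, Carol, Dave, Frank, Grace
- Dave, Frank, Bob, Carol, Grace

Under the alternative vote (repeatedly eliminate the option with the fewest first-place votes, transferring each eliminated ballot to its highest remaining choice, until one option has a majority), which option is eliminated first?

Frank

Round 1: Dave 3, Bob 3, Carol 2, Grace 1, Frank 0. Frank has the fewest and is eliminated.
Round 2: Dave 3, Bob 3, Carol 2, Grace 1. Grace has the fewest and is eliminated.
Round 3: Bob 4, Dave 3, Carol 2. Carol has the fewest and is eliminated.
Round 4: Bob 5, Dave 4. Bob has a majority.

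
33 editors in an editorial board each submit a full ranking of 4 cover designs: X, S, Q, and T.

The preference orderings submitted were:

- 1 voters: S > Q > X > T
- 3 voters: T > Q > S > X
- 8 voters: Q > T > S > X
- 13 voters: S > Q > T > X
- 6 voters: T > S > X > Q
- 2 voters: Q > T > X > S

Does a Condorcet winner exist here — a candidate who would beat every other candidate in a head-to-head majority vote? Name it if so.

Head-to-head results (33 voters total):
X vs S: S wins 31–2.
X vs Q: Q wins 27–6.
X vs T: T wins 32–1.
S vs Q: S wins 20–13.
S vs T: T wins 19–14.
Q vs T: Q wins 24–9.
No candidate beats all others: S beats Q beats T beats S, a majority cycle.

None — there is no Condorcet winner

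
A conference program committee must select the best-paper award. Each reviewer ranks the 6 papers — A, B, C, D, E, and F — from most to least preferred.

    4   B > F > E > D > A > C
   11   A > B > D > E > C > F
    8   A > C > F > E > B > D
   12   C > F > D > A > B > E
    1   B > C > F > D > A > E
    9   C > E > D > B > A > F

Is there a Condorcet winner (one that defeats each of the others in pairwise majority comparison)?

Head-to-head results (45 voters total):
A vs B: A wins 31–14.
A vs C: A wins 23–22.
A vs D: D wins 26–19.
A vs E: A wins 32–13.
A vs F: A wins 28–17.
B vs C: C wins 29–16.
B vs D: B wins 24–21.
B vs E: B wins 28–17.
B vs F: B wins 25–20.
C vs D: C wins 30–15.
C vs E: C wins 30–15.
C vs F: C wins 41–4.
D vs E: D wins 24–21.
D vs F: F wins 25–20.
E vs F: F wins 25–20.
No candidate beats all others: A beats B beats D beats A, a majority cycle.

No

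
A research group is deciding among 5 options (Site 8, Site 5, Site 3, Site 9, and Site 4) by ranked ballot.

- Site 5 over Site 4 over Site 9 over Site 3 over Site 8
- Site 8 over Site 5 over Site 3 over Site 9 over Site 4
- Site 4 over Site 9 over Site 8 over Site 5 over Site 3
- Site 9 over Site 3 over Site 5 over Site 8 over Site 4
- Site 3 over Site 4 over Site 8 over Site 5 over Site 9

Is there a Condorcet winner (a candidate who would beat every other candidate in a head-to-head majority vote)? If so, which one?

There is no Condorcet winner

Head-to-head results (5 voters total):
Site 8 vs Site 5: Site 8 wins 3–2.
Site 8 vs Site 3: Site 3 wins 3–2.
Site 8 vs Site 9: Site 9 wins 3–2.
Site 8 vs Site 4: Site 4 wins 3–2.
Site 5 vs Site 3: Site 5 wins 3–2.
Site 5 vs Site 9: Site 5 wins 3–2.
Site 5 vs Site 4: Site 5 wins 3–2.
Site 3 vs Site 9: Site 9 wins 3–2.
Site 3 vs Site 4: Site 3 wins 3–2.
Site 9 vs Site 4: Site 4 wins 3–2.
No candidate beats all others: Site 8 beats Site 5 beats Site 3 beats Site 8, a majority cycle.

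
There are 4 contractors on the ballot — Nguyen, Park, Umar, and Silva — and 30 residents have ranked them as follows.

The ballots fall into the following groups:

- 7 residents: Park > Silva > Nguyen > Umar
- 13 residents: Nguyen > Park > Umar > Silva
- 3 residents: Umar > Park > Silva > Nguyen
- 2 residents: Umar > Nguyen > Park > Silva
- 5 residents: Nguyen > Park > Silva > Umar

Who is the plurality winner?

Nguyen

First-place vote totals:
  Nguyen: 18
  Park: 7
  Umar: 5
  Silva: 0
Nguyen has the most first-place votes.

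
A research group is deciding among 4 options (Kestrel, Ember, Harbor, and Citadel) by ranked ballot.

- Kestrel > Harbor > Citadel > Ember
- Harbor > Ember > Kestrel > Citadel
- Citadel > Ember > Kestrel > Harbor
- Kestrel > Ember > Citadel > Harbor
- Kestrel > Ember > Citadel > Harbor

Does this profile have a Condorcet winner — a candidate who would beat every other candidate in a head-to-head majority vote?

Yes

Head-to-head results (5 voters total):
Kestrel vs Ember: Kestrel wins 3–2.
Kestrel vs Harbor: Kestrel wins 4–1.
Kestrel vs Citadel: Kestrel wins 4–1.
Ember vs Harbor: Ember wins 3–2.
Ember vs Citadel: Ember wins 3–2.
Harbor vs Citadel: Citadel wins 3–2.
Kestrel beats each rival — Ember (3–2), Harbor (4–1), Citadel (4–1) — so Kestrel is the Condorcet winner.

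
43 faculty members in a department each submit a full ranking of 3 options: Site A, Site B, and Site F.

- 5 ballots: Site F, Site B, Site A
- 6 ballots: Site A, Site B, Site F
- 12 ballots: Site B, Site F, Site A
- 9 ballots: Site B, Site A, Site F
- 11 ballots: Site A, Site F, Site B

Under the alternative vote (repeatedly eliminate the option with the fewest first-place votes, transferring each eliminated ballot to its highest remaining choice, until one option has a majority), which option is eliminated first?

Round 1: Site B 21, Site A 17, Site F 5. Site F has the fewest and is eliminated.
Round 2: Site B 26, Site A 17. Site B has a majority.

Site F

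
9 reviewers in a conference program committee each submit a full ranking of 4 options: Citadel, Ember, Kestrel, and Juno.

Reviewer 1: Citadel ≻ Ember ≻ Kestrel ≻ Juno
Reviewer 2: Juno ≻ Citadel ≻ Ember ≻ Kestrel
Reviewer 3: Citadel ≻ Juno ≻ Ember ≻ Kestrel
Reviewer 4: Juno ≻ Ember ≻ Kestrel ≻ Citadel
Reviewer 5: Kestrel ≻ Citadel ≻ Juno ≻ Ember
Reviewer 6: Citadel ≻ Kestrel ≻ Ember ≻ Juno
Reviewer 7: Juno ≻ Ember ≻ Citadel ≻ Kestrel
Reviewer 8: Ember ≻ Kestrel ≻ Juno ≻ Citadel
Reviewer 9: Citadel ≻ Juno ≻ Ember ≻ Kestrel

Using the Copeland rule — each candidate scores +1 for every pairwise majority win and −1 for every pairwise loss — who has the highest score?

Pairwise results:
  Citadel vs Ember: Citadel wins 6–3.
  Citadel vs Kestrel: Citadel wins 6–3.
  Citadel vs Juno: Citadel wins 5–4.
  Ember vs Kestrel: Ember wins 7–2.
  Ember vs Juno: Juno wins 6–3.
  Kestrel vs Juno: Juno wins 5–4.
Copeland scores (wins − losses):
  Citadel: 3 − 0 = 3
  Ember: 1 − 2 = -1
  Kestrel: 0 − 3 = -3
  Juno: 2 − 1 = 1
Citadel has the best Copeland score.

Citadel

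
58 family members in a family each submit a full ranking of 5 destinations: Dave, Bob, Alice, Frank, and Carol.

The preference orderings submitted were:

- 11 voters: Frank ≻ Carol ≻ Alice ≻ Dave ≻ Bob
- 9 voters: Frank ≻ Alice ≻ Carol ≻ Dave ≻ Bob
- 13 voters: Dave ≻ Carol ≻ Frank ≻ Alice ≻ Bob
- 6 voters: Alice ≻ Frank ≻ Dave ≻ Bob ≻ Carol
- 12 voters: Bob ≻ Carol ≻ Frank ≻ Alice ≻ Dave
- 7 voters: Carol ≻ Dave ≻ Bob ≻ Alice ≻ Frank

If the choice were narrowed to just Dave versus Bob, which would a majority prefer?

Dave

Ballots ranking Dave above Bob: 11+9+13+6+7 = 46.
Ballots ranking Bob above Dave: 12.
Dave wins the head-to-head, 46–12.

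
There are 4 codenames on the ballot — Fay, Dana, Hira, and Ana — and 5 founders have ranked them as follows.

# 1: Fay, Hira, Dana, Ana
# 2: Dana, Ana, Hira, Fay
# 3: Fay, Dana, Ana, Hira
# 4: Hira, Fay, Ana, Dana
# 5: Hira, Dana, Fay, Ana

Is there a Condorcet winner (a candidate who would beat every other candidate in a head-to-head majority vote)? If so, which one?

Hira

Head-to-head results (5 voters total):
Fay vs Dana: Fay wins 3–2.
Fay vs Hira: Hira wins 3–2.
Fay vs Ana: Fay wins 4–1.
Dana vs Hira: Hira wins 3–2.
Dana vs Ana: Dana wins 4–1.
Hira vs Ana: Hira wins 3–2.
Hira beats each rival — Fay (3–2), Dana (3–2), Ana (3–2) — so Hira is the Condorcet winner.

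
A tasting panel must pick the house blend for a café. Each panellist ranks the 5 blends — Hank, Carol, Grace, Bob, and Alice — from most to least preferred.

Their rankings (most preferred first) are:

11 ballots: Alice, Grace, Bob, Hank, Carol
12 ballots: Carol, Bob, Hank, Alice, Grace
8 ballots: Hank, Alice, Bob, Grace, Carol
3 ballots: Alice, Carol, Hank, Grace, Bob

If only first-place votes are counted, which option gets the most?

First-place vote totals:
  Hank: 8
  Carol: 12
  Grace: 0
  Bob: 0
  Alice: 14
Alice has the most first-place votes.

Alice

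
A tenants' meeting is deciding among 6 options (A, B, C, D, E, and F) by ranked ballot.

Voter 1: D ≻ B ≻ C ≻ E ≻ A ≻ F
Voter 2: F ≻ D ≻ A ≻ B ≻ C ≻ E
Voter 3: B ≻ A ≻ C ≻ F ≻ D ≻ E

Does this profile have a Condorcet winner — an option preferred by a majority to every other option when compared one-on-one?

No

Head-to-head results (3 voters total):
A vs B: B wins 2–1.
A vs C: A wins 2–1.
A vs D: D wins 2–1.
A vs E: A wins 2–1.
A vs F: A wins 2–1.
B vs C: B wins 3–0.
B vs D: D wins 2–1.
B vs E: B wins 3–0.
B vs F: B wins 2–1.
C vs D: D wins 2–1.
C vs E: C wins 3–0.
C vs F: C wins 2–1.
D vs E: D wins 3–0.
D vs F: F wins 2–1.
E vs F: F wins 2–1.
No candidate beats all others: A beats F beats D beats A, a majority cycle.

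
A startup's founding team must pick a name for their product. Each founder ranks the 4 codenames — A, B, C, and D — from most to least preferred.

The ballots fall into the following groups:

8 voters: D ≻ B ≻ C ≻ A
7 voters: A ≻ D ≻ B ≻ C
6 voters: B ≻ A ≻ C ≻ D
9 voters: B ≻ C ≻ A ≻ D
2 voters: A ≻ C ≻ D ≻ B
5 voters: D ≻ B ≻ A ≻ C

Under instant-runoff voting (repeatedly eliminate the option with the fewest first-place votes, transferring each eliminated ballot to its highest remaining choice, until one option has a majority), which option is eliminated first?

C

Round 1: B 15, D 13, A 9, C 0. C has the fewest and is eliminated.
Round 2: B 15, D 13, A 9. A has the fewest and is eliminated.
Round 3: D 22, B 15. D has a majority.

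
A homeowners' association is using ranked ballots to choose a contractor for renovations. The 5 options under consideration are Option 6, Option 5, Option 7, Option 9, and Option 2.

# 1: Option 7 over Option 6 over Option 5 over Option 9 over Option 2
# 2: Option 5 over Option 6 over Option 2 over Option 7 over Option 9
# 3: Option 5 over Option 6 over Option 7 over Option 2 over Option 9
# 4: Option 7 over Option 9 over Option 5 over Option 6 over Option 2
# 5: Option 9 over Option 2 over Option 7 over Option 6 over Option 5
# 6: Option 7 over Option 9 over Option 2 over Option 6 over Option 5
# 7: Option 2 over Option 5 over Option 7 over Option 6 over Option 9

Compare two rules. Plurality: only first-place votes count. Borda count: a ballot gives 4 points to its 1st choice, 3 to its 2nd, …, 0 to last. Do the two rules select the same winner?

Yes

Plurality first-place counts: Option 6 0, Option 5 2, Option 7 3, Option 9 1, Option 2 1 → Option 7.
Borda totals: Option 6 13, Option 5 15, Option 7 19, Option 9 11, Option 2 12 → Option 7.
The two rules agree on Option 7.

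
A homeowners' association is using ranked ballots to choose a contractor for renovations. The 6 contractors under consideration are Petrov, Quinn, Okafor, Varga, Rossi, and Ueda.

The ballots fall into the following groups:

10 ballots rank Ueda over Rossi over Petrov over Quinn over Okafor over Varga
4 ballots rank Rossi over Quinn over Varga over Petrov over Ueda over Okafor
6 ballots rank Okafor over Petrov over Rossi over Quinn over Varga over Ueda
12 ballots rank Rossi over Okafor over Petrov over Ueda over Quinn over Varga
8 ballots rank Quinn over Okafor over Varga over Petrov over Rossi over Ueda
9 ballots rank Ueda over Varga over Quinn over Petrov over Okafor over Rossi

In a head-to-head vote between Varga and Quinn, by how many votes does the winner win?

Ballots ranking Varga above Quinn: 9.
Ballots ranking Quinn above Varga: 10+4+6+12+8 = 40.
Quinn wins 40–9, a margin of 31.

31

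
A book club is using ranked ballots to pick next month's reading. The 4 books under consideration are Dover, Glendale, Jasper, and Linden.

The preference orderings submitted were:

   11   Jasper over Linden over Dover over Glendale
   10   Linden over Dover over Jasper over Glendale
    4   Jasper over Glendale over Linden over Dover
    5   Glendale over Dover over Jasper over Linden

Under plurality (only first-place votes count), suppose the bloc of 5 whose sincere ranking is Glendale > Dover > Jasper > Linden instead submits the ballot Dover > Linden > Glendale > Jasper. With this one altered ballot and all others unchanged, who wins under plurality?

First-place totals with the altered ballot: Dover 5, Glendale 0, Jasper 15, Linden 10.
The winner is unchanged: still Jasper.

Jasper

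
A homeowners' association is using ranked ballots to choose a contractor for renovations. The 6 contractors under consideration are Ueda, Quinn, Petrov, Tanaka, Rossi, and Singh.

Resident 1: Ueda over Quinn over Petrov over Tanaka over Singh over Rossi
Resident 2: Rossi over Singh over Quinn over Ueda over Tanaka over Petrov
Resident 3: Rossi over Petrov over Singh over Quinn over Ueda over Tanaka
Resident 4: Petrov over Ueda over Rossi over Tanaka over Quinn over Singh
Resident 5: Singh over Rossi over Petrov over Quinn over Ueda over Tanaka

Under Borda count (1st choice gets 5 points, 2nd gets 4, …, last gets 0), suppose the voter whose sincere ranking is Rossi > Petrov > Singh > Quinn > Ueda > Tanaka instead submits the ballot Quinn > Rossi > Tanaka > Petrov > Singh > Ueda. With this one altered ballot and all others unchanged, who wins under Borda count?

Rossi

Borda totals with the altered ballot: Ueda 12, Quinn 15, Petrov 13, Tanaka 8, Rossi 16, Singh 11.
The winner is unchanged: still Rossi.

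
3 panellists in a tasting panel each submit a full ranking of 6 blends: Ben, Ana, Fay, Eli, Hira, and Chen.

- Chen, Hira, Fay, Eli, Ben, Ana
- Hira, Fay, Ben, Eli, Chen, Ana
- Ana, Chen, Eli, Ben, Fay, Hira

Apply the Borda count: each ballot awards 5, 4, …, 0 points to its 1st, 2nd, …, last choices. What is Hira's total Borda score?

9

Borda scores:
  Ben: 1 + 3 + 2 = 6
  Ana: 0 + 0 + 5 = 5
  Fay: 3 + 4 + 1 = 8
  Eli: 2 + 2 + 3 = 7
  Hira: 4 + 5 + 0 = 9
  Chen: 5 + 1 + 4 = 10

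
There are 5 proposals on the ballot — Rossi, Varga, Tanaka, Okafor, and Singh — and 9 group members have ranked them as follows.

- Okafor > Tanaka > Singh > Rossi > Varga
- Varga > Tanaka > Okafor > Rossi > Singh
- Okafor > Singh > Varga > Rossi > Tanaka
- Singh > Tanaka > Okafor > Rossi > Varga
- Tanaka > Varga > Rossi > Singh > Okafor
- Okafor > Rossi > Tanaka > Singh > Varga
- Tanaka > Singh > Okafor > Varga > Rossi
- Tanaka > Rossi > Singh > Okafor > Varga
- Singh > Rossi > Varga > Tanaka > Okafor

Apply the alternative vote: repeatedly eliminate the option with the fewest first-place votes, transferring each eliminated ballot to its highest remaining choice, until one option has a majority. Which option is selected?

Round 1: Tanaka 3, Okafor 3, Singh 2, Varga 1, Rossi 0. Rossi has the fewest and is eliminated.
Round 2: Tanaka 3, Okafor 3, Singh 2, Varga 1. Varga has the fewest and is eliminated.
Round 3: Tanaka 4, Okafor 3, Singh 2. Singh has the fewest and is eliminated.
Round 4: Tanaka 6, Okafor 3. Tanaka has a majority.

Tanaka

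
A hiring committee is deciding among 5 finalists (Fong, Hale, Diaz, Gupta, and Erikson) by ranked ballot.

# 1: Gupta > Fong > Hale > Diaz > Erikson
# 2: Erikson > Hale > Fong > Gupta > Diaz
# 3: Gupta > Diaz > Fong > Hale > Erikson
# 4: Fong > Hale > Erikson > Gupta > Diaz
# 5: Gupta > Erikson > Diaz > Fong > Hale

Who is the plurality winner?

First-place vote totals:
  Fong: 1
  Hale: 0
  Diaz: 0
  Gupta: 3
  Erikson: 1
Gupta has the most first-place votes.

Gupta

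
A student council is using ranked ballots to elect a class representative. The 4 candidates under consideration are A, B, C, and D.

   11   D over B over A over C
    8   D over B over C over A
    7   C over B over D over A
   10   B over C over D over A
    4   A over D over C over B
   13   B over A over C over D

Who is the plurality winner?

B

First-place vote totals:
  A: 4
  B: 23
  C: 7
  D: 19
B has the most first-place votes.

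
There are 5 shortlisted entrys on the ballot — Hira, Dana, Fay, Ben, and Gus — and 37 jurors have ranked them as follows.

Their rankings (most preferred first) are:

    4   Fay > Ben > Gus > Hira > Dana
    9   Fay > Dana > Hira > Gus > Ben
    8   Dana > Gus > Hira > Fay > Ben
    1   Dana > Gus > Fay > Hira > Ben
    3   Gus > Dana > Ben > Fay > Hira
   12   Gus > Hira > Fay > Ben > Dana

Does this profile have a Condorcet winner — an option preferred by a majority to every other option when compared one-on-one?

Head-to-head results (37 voters total):
Hira vs Dana: Dana wins 21–16.
Hira vs Fay: Hira wins 20–17.
Hira vs Ben: Hira wins 30–7.
Hira vs Gus: Gus wins 28–9.
Dana vs Fay: Fay wins 25–12.
Dana vs Ben: Dana wins 21–16.
Dana vs Gus: Gus wins 19–18.
Fay vs Ben: Fay wins 34–3.
Fay vs Gus: Gus wins 24–13.
Ben vs Gus: Gus wins 33–4.
Gus beats each rival — Hira (28–9), Dana (19–18), Fay (24–13), Ben (33–4) — so Gus is the Condorcet winner.

Yes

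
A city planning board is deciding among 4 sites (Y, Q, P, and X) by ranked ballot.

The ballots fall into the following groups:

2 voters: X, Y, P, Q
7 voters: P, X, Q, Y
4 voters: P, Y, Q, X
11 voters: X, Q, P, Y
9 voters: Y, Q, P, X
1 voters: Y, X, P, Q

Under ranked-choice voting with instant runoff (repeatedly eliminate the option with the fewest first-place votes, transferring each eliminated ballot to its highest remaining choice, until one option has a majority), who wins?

Round 1: X 13, P 11, Y 10, Q 0. Q has the fewest and is eliminated.
Round 2: X 13, P 11, Y 10. Y has the fewest and is eliminated.
Round 3: P 20, X 14. P has a majority.

P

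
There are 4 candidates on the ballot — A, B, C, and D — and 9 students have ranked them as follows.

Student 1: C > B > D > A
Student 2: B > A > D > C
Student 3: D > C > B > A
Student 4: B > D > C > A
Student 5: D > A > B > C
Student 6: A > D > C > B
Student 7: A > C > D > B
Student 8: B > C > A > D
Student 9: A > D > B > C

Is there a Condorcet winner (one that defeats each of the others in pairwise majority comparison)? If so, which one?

No Condorcet winner

Head-to-head results (9 voters total):
A vs B: B wins 5–4.
A vs C: A wins 5–4.
A vs D: A wins 5–4.
B vs C: B wins 5–4.
B vs D: D wins 5–4.
C vs D: D wins 6–3.
No candidate beats all others: A beats D beats B beats A, a majority cycle.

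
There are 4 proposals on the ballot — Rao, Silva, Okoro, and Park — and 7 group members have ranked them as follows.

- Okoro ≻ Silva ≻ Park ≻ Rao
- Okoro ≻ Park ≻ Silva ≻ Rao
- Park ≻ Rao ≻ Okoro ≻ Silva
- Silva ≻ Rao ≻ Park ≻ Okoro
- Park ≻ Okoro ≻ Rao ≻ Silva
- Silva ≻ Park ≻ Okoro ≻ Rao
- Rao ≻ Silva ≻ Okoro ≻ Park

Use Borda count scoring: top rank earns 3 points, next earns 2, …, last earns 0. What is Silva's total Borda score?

Borda scores:
  Rao: 0 + 0 + 2 + 2 + 1 + 0 + 3 = 8
  Silva: 2 + 1 + 0 + 3 + 0 + 3 + 2 = 11
  Okoro: 3 + 3 + 1 + 0 + 2 + 1 + 1 = 11
  Park: 1 + 2 + 3 + 1 + 3 + 2 + 0 = 12

11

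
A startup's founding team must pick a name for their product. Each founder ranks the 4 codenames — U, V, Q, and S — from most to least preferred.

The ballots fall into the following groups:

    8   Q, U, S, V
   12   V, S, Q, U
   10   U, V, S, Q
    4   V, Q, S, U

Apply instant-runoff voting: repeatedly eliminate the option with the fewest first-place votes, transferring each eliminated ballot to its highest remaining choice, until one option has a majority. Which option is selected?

U

Round 1: V 16, U 10, Q 8, S 0. S has the fewest and is eliminated.
Round 2: V 16, U 10, Q 8. Q has the fewest and is eliminated.
Round 3: U 18, V 16. U has a majority.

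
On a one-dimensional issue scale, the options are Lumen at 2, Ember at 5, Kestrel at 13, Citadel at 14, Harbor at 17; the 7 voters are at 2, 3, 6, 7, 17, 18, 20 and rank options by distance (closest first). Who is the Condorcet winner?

With single-peaked preferences on a line, the Condorcet winner is the candidate closest to the median voter.
The median voter (position 7) is closest to Ember at 5.
Check: Ember vs Lumen — voters closer to Ember: 5 of 7.

Ember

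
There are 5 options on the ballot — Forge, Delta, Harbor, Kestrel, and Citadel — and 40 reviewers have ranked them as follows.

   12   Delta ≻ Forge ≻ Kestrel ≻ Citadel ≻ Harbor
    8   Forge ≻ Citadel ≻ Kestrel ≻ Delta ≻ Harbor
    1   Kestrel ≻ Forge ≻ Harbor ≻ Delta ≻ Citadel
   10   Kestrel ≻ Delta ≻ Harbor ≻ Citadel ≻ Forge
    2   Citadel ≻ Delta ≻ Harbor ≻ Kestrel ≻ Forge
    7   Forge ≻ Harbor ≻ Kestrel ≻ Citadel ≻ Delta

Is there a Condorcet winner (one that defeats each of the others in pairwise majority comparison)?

No

Head-to-head results (40 voters total):
Forge vs Delta: Delta wins 24–16.
Forge vs Harbor: Forge wins 28–12.
Forge vs Kestrel: Forge wins 27–13.
Forge vs Citadel: Forge wins 28–12.
Delta vs Harbor: Delta wins 32–8.
Delta vs Kestrel: Kestrel wins 26–14.
Delta vs Citadel: Delta wins 23–17.
Harbor vs Kestrel: Kestrel wins 31–9.
Harbor vs Citadel: Citadel wins 22–18.
Kestrel vs Citadel: Kestrel wins 30–10.
No candidate beats all others: Forge beats Kestrel beats Delta beats Forge, a majority cycle.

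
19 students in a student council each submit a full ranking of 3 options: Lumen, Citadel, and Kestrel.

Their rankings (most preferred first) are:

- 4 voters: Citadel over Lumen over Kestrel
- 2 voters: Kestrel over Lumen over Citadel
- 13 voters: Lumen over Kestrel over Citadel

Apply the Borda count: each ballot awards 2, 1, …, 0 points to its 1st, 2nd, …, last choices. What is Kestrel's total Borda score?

17

Borda scores:
  Lumen: 4·1 + 2·1 + 13·2 = 32
  Citadel: 4·2 + 2·0 + 13·0 = 8
  Kestrel: 4·0 + 2·2 + 13·1 = 17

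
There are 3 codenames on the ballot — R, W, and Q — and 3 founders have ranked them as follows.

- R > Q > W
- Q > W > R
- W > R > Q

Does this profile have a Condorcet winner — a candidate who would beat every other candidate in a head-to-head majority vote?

Head-to-head results (3 voters total):
R vs W: W wins 2–1.
R vs Q: R wins 2–1.
W vs Q: Q wins 2–1.
No candidate beats all others: R beats Q beats W beats R, a majority cycle.

No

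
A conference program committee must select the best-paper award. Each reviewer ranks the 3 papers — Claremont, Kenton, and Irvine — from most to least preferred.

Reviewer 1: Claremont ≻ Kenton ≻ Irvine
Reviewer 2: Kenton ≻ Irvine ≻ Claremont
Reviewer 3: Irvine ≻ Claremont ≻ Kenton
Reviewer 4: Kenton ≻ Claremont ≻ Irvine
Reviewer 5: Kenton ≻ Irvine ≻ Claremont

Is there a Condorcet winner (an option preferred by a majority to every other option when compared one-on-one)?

Head-to-head results (5 voters total):
Claremont vs Kenton: Kenton wins 3–2.
Claremont vs Irvine: Irvine wins 3–2.
Kenton vs Irvine: Kenton wins 4–1.
Kenton beats each rival — Claremont (3–2), Irvine (4–1) — so Kenton is the Condorcet winner.

Yes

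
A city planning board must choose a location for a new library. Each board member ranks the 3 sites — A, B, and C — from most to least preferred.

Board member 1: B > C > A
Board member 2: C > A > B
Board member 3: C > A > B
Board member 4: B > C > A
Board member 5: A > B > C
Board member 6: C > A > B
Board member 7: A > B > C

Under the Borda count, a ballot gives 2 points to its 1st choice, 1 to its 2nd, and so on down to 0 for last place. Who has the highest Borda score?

C

Borda scores:
  A: 0 + 1 + 1 + 0 + 2 + 1 + 2 = 7
  B: 2 + 0 + 0 + 2 + 1 + 0 + 1 = 6
  C: 1 + 2 + 2 + 1 + 0 + 2 + 0 = 8
C has the highest total.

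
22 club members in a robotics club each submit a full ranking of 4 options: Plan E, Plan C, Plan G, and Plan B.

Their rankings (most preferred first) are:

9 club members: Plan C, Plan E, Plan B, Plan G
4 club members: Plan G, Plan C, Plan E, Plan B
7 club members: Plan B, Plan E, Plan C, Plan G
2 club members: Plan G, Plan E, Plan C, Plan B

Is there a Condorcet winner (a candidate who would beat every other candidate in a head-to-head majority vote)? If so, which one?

Plan C

Head-to-head results (22 voters total):
Plan E vs Plan C: Plan C wins 13–9.
Plan E vs Plan G: Plan E wins 16–6.
Plan E vs Plan B: Plan E wins 15–7.
Plan C vs Plan G: Plan C wins 16–6.
Plan C vs Plan B: Plan C wins 15–7.
Plan G vs Plan B: Plan B wins 16–6.
Plan C beats each rival — Plan E (13–9), Plan G (16–6), Plan B (15–7) — so Plan C is the Condorcet winner.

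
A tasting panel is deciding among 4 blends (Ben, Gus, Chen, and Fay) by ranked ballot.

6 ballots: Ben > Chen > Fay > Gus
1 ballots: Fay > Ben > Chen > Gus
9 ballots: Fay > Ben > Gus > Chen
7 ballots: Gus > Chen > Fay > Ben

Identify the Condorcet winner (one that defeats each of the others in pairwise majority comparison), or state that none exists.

None — there is no Condorcet winner

Head-to-head results (23 voters total):
Ben vs Gus: Ben wins 16–7.
Ben vs Chen: Ben wins 16–7.
Ben vs Fay: Fay wins 17–6.
Gus vs Chen: Gus wins 16–7.
Gus vs Fay: Fay wins 16–7.
Chen vs Fay: Chen wins 13–10.
No candidate beats all others: Ben beats Chen beats Fay beats Ben, a majority cycle.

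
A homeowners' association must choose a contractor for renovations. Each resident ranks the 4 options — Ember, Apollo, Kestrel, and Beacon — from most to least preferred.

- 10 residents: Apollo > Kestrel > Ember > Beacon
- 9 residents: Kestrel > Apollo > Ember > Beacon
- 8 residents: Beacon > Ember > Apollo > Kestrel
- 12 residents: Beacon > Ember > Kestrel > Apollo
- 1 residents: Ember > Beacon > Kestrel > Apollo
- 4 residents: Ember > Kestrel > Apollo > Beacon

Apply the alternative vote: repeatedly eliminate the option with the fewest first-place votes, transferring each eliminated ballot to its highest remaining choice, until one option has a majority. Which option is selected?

Round 1: Beacon 20, Apollo 10, Kestrel 9, Ember 5. Ember has the fewest and is eliminated.
Round 2: Beacon 21, Kestrel 13, Apollo 10. Apollo has the fewest and is eliminated.
Round 3: Kestrel 23, Beacon 21. Kestrel has a majority.

Kestrel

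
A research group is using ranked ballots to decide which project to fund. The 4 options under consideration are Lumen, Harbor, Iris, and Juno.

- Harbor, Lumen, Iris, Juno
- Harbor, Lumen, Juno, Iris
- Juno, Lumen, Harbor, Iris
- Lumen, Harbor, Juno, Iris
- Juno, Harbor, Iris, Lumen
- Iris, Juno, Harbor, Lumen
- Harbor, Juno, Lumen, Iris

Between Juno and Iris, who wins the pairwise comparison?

Ballots ranking Juno above Iris: 5.
Ballots ranking Iris above Juno: 2.
Juno wins the head-to-head, 5–2.

Juno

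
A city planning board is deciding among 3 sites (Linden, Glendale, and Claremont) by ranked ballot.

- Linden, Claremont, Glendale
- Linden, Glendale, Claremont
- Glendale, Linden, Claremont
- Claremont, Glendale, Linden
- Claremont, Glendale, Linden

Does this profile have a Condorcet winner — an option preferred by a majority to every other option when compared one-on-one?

Head-to-head results (5 voters total):
Linden vs Glendale: Glendale wins 3–2.
Linden vs Claremont: Linden wins 3–2.
Glendale vs Claremont: Claremont wins 3–2.
No candidate beats all others: Linden beats Claremont beats Glendale beats Linden, a majority cycle.

No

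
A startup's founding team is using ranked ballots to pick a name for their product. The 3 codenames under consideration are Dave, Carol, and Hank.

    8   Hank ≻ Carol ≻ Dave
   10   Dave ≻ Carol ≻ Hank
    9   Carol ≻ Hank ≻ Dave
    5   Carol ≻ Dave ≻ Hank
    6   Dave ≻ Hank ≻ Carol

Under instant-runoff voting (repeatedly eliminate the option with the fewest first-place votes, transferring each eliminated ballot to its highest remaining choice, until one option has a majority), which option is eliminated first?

Hank

Round 1: Dave 16, Carol 14, Hank 8. Hank has the fewest and is eliminated.
Round 2: Carol 22, Dave 16. Carol has a majority.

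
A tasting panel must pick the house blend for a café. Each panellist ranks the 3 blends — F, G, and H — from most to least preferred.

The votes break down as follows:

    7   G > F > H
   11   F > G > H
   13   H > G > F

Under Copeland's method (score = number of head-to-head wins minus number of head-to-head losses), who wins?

G

Pairwise results:
  F vs G: G wins 20–11.
  F vs H: F wins 18–13.
  G vs H: G wins 18–13.
Copeland scores (wins − losses):
  F: 1 − 1 = 0
  G: 2 − 0 = 2
  H: 0 − 2 = -2
G has the best Copeland score.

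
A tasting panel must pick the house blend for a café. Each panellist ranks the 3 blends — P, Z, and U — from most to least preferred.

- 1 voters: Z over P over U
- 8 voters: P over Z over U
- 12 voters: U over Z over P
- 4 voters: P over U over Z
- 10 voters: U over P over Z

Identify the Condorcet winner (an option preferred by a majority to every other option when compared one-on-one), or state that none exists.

U

Head-to-head results (35 voters total):
P vs Z: P wins 22–13.
P vs U: U wins 22–13.
Z vs U: U wins 26–9.
U beats each rival — P (22–13), Z (26–9) — so U is the Condorcet winner.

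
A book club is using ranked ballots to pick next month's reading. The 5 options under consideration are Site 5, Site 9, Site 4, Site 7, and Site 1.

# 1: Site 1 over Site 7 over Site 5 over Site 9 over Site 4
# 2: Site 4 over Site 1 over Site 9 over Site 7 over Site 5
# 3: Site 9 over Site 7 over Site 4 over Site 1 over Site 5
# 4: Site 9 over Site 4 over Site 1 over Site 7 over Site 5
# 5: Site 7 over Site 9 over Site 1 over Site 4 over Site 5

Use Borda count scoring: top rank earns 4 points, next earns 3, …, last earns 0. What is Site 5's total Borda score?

Borda scores:
  Site 5: 2 + 0 + 0 + 0 + 0 = 2
  Site 9: 1 + 2 + 4 + 4 + 3 = 14
  Site 4: 0 + 4 + 2 + 3 + 1 = 10
  Site 7: 3 + 1 + 3 + 1 + 4 = 12
  Site 1: 4 + 3 + 1 + 2 + 2 = 12

2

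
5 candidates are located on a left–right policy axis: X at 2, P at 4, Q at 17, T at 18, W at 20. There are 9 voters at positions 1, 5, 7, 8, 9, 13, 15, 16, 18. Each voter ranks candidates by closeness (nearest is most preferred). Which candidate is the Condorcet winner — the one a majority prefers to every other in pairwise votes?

With single-peaked preferences on a line, the Condorcet winner is the candidate closest to the median voter.
The median voter (position 9) is closest to P at 4.
Check: P vs Q — voters closer to P: 5 of 9.

P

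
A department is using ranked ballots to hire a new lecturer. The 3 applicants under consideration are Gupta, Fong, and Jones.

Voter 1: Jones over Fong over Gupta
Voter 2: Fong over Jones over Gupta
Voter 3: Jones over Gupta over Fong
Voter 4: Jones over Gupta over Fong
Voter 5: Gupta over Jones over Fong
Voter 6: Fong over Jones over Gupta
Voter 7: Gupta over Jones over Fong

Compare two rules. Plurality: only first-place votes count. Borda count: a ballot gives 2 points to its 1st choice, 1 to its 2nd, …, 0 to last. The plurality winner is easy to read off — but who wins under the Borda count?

Plurality first-place counts: Gupta 2, Fong 2, Jones 3 → Jones.
Borda totals: Gupta 6, Fong 5, Jones 10 → Jones.

Jones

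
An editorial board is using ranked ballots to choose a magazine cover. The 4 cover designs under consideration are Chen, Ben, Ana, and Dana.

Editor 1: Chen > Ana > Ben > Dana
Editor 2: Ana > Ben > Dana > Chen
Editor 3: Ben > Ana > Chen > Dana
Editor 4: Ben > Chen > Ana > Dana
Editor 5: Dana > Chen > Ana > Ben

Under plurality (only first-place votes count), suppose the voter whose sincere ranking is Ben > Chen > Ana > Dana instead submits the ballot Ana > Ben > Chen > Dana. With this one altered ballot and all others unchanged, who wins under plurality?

Ana

First-place totals with the altered ballot: Chen 1, Ben 1, Ana 2, Dana 1.
The switch changes the winner from Ben to Ana.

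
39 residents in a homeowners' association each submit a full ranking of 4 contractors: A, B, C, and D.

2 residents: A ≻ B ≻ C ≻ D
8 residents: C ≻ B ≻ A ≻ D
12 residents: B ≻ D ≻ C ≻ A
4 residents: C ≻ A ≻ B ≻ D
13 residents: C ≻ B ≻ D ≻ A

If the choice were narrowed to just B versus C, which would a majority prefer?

Ballots ranking B above C: 2+12 = 14.
Ballots ranking C above B: 8+4+13 = 25.
C wins the head-to-head, 25–14.

C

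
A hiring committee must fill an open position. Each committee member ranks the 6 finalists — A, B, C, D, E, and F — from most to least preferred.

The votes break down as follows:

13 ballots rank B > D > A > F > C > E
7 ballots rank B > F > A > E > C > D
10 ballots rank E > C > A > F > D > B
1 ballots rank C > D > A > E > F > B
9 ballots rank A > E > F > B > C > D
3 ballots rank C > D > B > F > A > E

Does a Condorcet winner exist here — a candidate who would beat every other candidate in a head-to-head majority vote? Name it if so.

Head-to-head results (43 voters total):
A vs B: B wins 23–20.
A vs C: A wins 29–14.
A vs D: A wins 26–17.
A vs E: A wins 33–10.
A vs F: A wins 33–10.
B vs C: B wins 29–14.
B vs D: B wins 29–14.
B vs E: B wins 23–20.
B vs F: B wins 23–20.
C vs D: C wins 30–13.
C vs E: E wins 26–17.
C vs F: F wins 29–14.
D vs E: E wins 26–17.
D vs F: F wins 26–17.
E vs F: F wins 23–20.
B beats each rival — A (23–20), C (29–14), D (29–14), E (23–20), F (23–20) — so B is the Condorcet winner.

B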